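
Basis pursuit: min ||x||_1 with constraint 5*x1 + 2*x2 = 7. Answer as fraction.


Axis intercepts:
  x1 = 7/5, x2 = 0: L1 = 7/5
  x1 = 0, x2 = 7/2: L1 = 7/2
x* = (7/5, 0)
||x*||_1 = 7/5.

7/5


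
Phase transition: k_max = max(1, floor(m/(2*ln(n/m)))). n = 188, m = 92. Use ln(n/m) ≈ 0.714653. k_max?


n/m = 188/92 = 47/23.
ln(n/m) ≈ 0.714653.
2*ln(n/m) ≈ 1.429306.
m/(2*ln(n/m)) ≈ 92/1.429306 ≈ 64.3669.
floor = 64.
k_max = max(1, 64) = 64.

64


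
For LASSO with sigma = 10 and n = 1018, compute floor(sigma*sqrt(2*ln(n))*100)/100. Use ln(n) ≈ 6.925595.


ln(1018) ≈ 6.925595.
2*ln(n) ≈ 13.85119.
sqrt(2*ln(n)) ≈ sqrt(13.85119) ≈ 3.721719.
lambda ≈ 10*3.721719 = 37.21719.
floor(lambda*100)/100 = 37.21.

37.21


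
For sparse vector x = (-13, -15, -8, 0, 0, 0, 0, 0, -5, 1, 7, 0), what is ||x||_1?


Non-zero entries: [(0, -13), (1, -15), (2, -8), (8, -5), (9, 1), (10, 7)]
Absolute values: [13, 15, 8, 5, 1, 7]
||x||_1 = sum = 49.

49


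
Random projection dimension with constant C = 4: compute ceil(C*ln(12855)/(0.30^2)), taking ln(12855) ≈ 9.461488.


ln(12855) ≈ 9.461488.
eps^2 = 0.30^2 = 0.09.
C*ln(N)/eps^2 ≈ 4*9.461488/0.09 ≈ 420.5106.
m = ceil(420.5106) = 421.

421


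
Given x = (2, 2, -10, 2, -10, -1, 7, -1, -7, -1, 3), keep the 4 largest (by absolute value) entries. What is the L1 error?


Sorted |x_i| descending: [10, 10, 7, 7, 3, 2, 2, 2, 1, 1, 1]
Keep top 4: [10, 10, 7, 7]
Tail entries: [3, 2, 2, 2, 1, 1, 1]
L1 error = sum of tail = 12.

12


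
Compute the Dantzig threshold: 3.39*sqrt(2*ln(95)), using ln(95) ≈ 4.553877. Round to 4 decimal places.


ln(95) ≈ 4.553877.
2*ln(n) ≈ 9.107754.
sqrt(2*ln(n)) ≈ sqrt(9.107754) ≈ 3.017906.
threshold ≈ 3.39*3.017906 = 10.23070134 ≈ 10.2307.

10.2307


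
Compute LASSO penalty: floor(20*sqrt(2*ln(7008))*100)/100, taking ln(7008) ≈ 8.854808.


ln(7008) ≈ 8.854808.
2*ln(n) ≈ 17.709616.
sqrt(2*ln(n)) ≈ sqrt(17.709616) ≈ 4.208279.
lambda ≈ 20*4.208279 = 84.16558.
floor(lambda*100)/100 = 84.16.

84.16


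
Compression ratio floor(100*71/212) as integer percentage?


100*m/n = 100*71/212 ≈ 33.4906.
floor = 33.

33


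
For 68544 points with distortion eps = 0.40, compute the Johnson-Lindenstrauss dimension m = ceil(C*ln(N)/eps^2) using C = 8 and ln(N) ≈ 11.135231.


ln(68544) ≈ 11.135231.
eps^2 = 0.40^2 = 0.16.
C*ln(N)/eps^2 ≈ 8*11.135231/0.16 ≈ 556.7616.
m = ceil(556.7616) = 557.

557


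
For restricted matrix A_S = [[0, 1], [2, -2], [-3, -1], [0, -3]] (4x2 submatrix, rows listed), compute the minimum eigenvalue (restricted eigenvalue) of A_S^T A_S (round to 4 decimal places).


A_S^T A_S = [[13, -1], [-1, 15]].
trace = 28.
det = 194.
disc = trace^2 - 4*det = 784 - 4*194 = 8.
sqrt(8) ≈ 2.828427.
lam_min = (28 - sqrt(8))/2 ≈ (28 - 2.828427)/2 = 12.5857865 ≈ 12.5858.

12.5858


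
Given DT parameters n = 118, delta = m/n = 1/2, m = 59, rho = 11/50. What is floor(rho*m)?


m = 1/2*118 = 59.
rho = 11/50.
rho*m = 11/50*59 = 12.98.
k = floor(12.98) = 12.

12


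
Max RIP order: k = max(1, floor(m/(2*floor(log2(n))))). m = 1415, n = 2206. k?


floor(log2(2206)) = 11.
2*11 = 22.
m/(2*floor(log2(n))) = 1415/22 ≈ 64.3182.
floor = 64.
k = max(1, 64) = 64.

64


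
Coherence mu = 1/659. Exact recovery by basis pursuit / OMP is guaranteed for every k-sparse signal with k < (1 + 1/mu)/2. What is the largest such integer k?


1/mu = 659.
1 + 1/mu = 660.
(1 + 1/mu)/2 = 330 is an integer and the inequality is strict, so k_max = 330 - 1 = 329.

329


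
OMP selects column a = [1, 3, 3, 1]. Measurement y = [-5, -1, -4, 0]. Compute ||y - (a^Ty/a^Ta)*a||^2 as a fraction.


a^T a = 20.
a^T y = -20.
coeff = -20/20 = -1.
||r||^2 = 22.

22


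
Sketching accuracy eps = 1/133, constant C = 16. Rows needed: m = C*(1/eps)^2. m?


1/eps = 133.
(1/eps)^2 = 17689.
m = 16*17689 = 283024.

283024


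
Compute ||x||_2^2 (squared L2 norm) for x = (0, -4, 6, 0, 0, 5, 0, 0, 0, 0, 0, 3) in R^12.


Non-zero entries: [(1, -4), (2, 6), (5, 5), (11, 3)]
Squares: [16, 36, 25, 9]
||x||_2^2 = sum = 86.

86


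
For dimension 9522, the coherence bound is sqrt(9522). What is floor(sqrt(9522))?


97^2 = 9409 <= 9522 < 9604 = 98^2, so 97 <= sqrt(9522) < 98.
floor(sqrt(9522)) = 97.

97


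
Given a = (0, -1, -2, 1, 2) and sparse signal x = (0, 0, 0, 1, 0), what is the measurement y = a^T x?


Non-zero terms: ['1*1']
Products: [1]
y = sum = 1.

1


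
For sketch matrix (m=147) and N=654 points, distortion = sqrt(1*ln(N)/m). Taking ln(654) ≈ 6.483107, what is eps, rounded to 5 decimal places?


ln(654) ≈ 6.483107.
1*ln(N)/m ≈ 1*6.483107/147 ≈ 0.04410277.
eps = sqrt(0.04410277) ≈ 0.2100066 ≈ 0.21001.

0.21001


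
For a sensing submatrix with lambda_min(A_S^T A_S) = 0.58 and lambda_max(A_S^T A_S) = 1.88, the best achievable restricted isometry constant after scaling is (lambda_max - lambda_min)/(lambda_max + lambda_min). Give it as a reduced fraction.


lambda_max - lambda_min = 1.88 - 0.58 = 1.30.
lambda_max + lambda_min = 1.88 + 0.58 = 2.46.
delta = 1.30/2.46 = 130/246 = 65/123.

65/123


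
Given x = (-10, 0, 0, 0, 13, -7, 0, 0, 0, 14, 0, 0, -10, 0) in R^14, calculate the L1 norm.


Non-zero entries: [(0, -10), (4, 13), (5, -7), (9, 14), (12, -10)]
Absolute values: [10, 13, 7, 14, 10]
||x||_1 = sum = 54.

54


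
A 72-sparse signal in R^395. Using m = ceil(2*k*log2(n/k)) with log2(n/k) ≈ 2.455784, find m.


log2(n/k) = log2(395/72) ≈ 2.455784.
2*k*log2(n/k) ≈ 2*72*2.455784 = 353.632896.
m = ceil(353.632896) = 354.

354


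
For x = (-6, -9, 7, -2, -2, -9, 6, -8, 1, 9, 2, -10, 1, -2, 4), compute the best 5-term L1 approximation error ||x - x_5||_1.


Sorted |x_i| descending: [10, 9, 9, 9, 8, 7, 6, 6, 4, 2, 2, 2, 2, 1, 1]
Keep top 5: [10, 9, 9, 9, 8]
Tail entries: [7, 6, 6, 4, 2, 2, 2, 2, 1, 1]
L1 error = sum of tail = 33.

33


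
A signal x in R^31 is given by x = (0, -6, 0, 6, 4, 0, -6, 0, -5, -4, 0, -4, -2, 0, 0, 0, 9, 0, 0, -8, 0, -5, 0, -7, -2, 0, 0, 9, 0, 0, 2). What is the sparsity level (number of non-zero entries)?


Non-zero positions: [1, 3, 4, 6, 8, 9, 11, 12, 16, 19, 21, 23, 24, 27, 30].
Sparsity = 15.

15


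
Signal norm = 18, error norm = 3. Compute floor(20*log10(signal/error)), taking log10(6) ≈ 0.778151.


||x||/||e|| = 18/3 = 6.
log10(6) ≈ 0.778151.
20*log10(||x||/||e||) ≈ 20*0.778151 = 15.56302.
floor(15.56302) = 15.

15


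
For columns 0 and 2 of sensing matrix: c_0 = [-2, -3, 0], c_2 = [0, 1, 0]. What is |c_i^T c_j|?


Inner product: -2*0 + -3*1 + 0*0
Products: [0, -3, 0]
Sum = -3.
|dot| = 3.

3


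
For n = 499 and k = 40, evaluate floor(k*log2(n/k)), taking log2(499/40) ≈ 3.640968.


log2(n/k) = log2(499/40) ≈ 3.640968.
k*log2(n/k) ≈ 40*3.640968 = 145.63872.
floor(145.63872) = 145.

145


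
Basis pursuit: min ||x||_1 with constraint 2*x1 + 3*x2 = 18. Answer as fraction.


Axis intercepts:
  x1 = 9, x2 = 0: L1 = 9
  x1 = 0, x2 = 6: L1 = 6
x* = (0, 6)
||x*||_1 = 6.

6


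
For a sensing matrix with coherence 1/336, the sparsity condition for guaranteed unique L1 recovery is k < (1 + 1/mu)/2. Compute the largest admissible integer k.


1/mu = 336.
1 + 1/mu = 337.
(1 + 1/mu)/2 = 168.5 is not an integer, so k_max = floor(168.5) = 168.

168


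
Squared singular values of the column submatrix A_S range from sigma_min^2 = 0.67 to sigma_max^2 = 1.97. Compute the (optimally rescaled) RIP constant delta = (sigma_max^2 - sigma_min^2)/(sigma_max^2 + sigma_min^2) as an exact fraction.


lambda_max - lambda_min = 1.97 - 0.67 = 1.30.
lambda_max + lambda_min = 1.97 + 0.67 = 2.64.
delta = 1.30/2.64 = 130/264 = 65/132.

65/132


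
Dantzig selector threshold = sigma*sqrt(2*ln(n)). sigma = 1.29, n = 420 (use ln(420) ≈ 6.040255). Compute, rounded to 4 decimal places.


ln(420) ≈ 6.040255.
2*ln(n) ≈ 12.08051.
sqrt(2*ln(n)) ≈ sqrt(12.08051) ≈ 3.475703.
threshold ≈ 1.29*3.475703 = 4.48365687 ≈ 4.4837.

4.4837


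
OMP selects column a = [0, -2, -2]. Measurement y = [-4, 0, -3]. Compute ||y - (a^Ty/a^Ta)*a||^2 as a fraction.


a^T a = 8.
a^T y = 6.
coeff = 6/8 = 3/4.
||r||^2 = 41/2.

41/2


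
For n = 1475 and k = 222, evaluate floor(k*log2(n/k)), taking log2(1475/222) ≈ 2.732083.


log2(n/k) = log2(1475/222) ≈ 2.732083.
k*log2(n/k) ≈ 222*2.732083 = 606.522426.
floor(606.522426) = 606.

606


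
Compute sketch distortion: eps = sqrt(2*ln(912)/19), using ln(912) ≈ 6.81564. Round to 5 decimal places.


ln(912) ≈ 6.81564.
2*ln(N)/m ≈ 2*6.81564/19 ≈ 0.71743579.
eps = sqrt(0.71743579) ≈ 0.8470158 ≈ 0.84702.

0.84702


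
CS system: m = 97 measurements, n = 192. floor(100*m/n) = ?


100*m/n = 100*97/192 ≈ 50.5208.
floor = 50.

50


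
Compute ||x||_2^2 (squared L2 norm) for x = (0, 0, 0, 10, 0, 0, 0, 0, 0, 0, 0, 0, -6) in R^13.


Non-zero entries: [(3, 10), (12, -6)]
Squares: [100, 36]
||x||_2^2 = sum = 136.

136


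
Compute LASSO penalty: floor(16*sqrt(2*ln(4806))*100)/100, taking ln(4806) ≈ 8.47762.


ln(4806) ≈ 8.47762.
2*ln(n) ≈ 16.95524.
sqrt(2*ln(n)) ≈ sqrt(16.95524) ≈ 4.117674.
lambda ≈ 16*4.117674 = 65.882784.
floor(lambda*100)/100 = 65.88.

65.88


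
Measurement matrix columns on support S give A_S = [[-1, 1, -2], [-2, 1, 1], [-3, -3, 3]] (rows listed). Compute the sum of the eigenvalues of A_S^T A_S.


Sum of eigenvalues of A_S^T A_S = trace(A_S^T A_S) = sum of squared column norms of A_S.
A_S^T A_S diagonal: [14, 11, 14].
trace = 14 + 11 + 14 = 39.

39


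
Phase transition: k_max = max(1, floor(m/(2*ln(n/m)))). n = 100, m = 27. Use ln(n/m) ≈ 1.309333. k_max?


n/m = 100/27.
ln(n/m) ≈ 1.309333.
2*ln(n/m) ≈ 2.618666.
m/(2*ln(n/m)) ≈ 27/2.618666 ≈ 10.3106.
floor = 10.
k_max = max(1, 10) = 10.

10


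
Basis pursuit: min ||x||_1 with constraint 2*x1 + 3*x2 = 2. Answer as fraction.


Axis intercepts:
  x1 = 1, x2 = 0: L1 = 1
  x1 = 0, x2 = 2/3: L1 = 2/3
x* = (0, 2/3)
||x*||_1 = 2/3.

2/3


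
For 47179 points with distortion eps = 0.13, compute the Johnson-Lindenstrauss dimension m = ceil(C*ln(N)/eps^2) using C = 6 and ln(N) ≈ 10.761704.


ln(47179) ≈ 10.761704.
eps^2 = 0.13^2 = 0.0169.
C*ln(N)/eps^2 ≈ 6*10.761704/0.0169 ≈ 3820.7233.
m = ceil(3820.7233) = 3821.

3821


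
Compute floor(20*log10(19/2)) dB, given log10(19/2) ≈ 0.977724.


||x||/||e|| = 19/2.
log10(19/2) ≈ 0.977724.
20*log10(||x||/||e||) ≈ 20*0.977724 = 19.55448.
floor(19.55448) = 19.

19


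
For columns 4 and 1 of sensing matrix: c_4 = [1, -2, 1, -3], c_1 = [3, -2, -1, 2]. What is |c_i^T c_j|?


Inner product: 1*3 + -2*-2 + 1*-1 + -3*2
Products: [3, 4, -1, -6]
Sum = 0.
|dot| = 0.

0


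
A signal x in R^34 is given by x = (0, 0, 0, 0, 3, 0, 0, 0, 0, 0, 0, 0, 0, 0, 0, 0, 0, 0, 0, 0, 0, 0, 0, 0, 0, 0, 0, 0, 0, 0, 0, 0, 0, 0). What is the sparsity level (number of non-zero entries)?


Non-zero positions: [4].
Sparsity = 1.

1


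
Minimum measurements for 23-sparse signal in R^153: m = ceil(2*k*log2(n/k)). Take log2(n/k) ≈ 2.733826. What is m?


log2(n/k) = log2(153/23) ≈ 2.733826.
2*k*log2(n/k) ≈ 2*23*2.733826 = 125.755996.
m = ceil(125.755996) = 126.

126


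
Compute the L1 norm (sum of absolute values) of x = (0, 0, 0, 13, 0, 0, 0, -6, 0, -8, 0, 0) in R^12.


Non-zero entries: [(3, 13), (7, -6), (9, -8)]
Absolute values: [13, 6, 8]
||x||_1 = sum = 27.

27


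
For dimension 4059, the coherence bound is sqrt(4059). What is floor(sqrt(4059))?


63^2 = 3969 <= 4059 < 4096 = 64^2, so 63 <= sqrt(4059) < 64.
floor(sqrt(4059)) = 63.

63


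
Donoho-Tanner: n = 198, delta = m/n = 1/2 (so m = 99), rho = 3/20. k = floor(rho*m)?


m = 1/2*198 = 99.
rho = 3/20.
rho*m = 3/20*99 = 14.85.
k = floor(14.85) = 14.

14


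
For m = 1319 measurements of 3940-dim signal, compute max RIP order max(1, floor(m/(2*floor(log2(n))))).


floor(log2(3940)) = 11.
2*11 = 22.
m/(2*floor(log2(n))) = 1319/22 ≈ 59.9545.
floor = 59.
k = max(1, 59) = 59.

59


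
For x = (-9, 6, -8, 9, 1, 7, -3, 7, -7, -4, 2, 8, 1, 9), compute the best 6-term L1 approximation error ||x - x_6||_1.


Sorted |x_i| descending: [9, 9, 9, 8, 8, 7, 7, 7, 6, 4, 3, 2, 1, 1]
Keep top 6: [9, 9, 9, 8, 8, 7]
Tail entries: [7, 7, 6, 4, 3, 2, 1, 1]
L1 error = sum of tail = 31.

31


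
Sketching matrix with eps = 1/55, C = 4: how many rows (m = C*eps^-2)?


1/eps = 55.
(1/eps)^2 = 3025.
m = 4*3025 = 12100.

12100


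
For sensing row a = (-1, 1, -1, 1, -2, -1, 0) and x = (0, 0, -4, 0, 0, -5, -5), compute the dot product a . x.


Non-zero terms: ['-1*-4', '-1*-5', '0*-5']
Products: [4, 5, 0]
y = sum = 9.

9


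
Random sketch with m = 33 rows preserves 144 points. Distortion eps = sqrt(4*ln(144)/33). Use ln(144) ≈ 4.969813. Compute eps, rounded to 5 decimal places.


ln(144) ≈ 4.969813.
4*ln(N)/m ≈ 4*4.969813/33 ≈ 0.60240158.
eps = sqrt(0.60240158) ≈ 0.7761453 ≈ 0.77615.

0.77615


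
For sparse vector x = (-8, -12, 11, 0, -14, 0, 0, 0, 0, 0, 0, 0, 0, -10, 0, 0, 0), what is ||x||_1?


Non-zero entries: [(0, -8), (1, -12), (2, 11), (4, -14), (13, -10)]
Absolute values: [8, 12, 11, 14, 10]
||x||_1 = sum = 55.

55


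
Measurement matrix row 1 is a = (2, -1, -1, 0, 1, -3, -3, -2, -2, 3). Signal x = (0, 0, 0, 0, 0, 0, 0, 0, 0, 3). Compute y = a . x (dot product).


Non-zero terms: ['3*3']
Products: [9]
y = sum = 9.

9


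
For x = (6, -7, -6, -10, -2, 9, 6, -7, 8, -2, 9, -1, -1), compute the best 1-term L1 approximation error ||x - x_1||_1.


Sorted |x_i| descending: [10, 9, 9, 8, 7, 7, 6, 6, 6, 2, 2, 1, 1]
Keep top 1: [10]
Tail entries: [9, 9, 8, 7, 7, 6, 6, 6, 2, 2, 1, 1]
L1 error = sum of tail = 64.

64


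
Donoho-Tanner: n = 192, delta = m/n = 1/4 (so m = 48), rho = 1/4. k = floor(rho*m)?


m = 1/4*192 = 48.
rho = 1/4.
rho*m = 1/4*48 = 12.
k = floor(12) = 12.

12


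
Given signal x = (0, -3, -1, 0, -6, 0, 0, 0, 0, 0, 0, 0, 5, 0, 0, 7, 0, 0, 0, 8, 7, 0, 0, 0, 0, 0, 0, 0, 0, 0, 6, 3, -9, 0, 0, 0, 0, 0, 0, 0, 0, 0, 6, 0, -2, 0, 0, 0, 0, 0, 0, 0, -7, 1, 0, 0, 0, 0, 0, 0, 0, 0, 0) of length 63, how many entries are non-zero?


Non-zero positions: [1, 2, 4, 12, 15, 19, 20, 30, 31, 32, 42, 44, 52, 53].
Sparsity = 14.

14


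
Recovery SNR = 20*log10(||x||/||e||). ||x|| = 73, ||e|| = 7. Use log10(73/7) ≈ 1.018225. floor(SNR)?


||x||/||e|| = 73/7.
log10(73/7) ≈ 1.018225.
20*log10(||x||/||e||) ≈ 20*1.018225 = 20.3645.
floor(20.3645) = 20.

20


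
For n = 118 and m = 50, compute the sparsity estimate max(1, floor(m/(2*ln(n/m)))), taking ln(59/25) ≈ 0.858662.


n/m = 118/50 = 59/25.
ln(n/m) ≈ 0.858662.
2*ln(n/m) ≈ 1.717324.
m/(2*ln(n/m)) ≈ 50/1.717324 ≈ 29.1151.
floor = 29.
k_max = max(1, 29) = 29.

29


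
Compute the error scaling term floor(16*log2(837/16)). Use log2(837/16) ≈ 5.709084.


log2(n/k) = log2(837/16) ≈ 5.709084.
k*log2(n/k) ≈ 16*5.709084 = 91.345344.
floor(91.345344) = 91.

91


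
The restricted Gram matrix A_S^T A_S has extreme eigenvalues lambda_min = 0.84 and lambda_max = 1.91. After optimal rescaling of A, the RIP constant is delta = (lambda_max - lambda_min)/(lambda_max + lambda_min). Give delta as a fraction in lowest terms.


lambda_max - lambda_min = 1.91 - 0.84 = 1.07.
lambda_max + lambda_min = 1.91 + 0.84 = 2.75.
delta = 1.07/2.75 = 107/275.

107/275


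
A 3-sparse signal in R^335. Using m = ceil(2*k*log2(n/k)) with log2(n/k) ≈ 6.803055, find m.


log2(n/k) = log2(335/3) ≈ 6.803055.
2*k*log2(n/k) ≈ 2*3*6.803055 = 40.81833.
m = ceil(40.81833) = 41.

41


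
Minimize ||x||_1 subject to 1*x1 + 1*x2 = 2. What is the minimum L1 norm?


Axis intercepts:
  x1 = 2, x2 = 0: L1 = 2
  x1 = 0, x2 = 2: L1 = 2
x* = (2, 0)
||x*||_1 = 2.

2


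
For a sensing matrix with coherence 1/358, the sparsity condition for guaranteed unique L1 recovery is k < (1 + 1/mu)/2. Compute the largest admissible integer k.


1/mu = 358.
1 + 1/mu = 359.
(1 + 1/mu)/2 = 179.5 is not an integer, so k_max = floor(179.5) = 179.

179


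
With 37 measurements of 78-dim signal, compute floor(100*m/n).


100*m/n = 100*37/78 ≈ 47.4359.
floor = 47.

47


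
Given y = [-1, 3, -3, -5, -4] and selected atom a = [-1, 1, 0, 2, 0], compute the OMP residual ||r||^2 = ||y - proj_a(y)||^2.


a^T a = 6.
a^T y = -6.
coeff = -6/6 = -1.
||r||^2 = 54.

54


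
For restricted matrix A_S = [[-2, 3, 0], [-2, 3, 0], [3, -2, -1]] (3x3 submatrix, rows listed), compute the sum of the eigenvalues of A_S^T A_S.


Sum of eigenvalues of A_S^T A_S = trace(A_S^T A_S) = sum of squared column norms of A_S.
A_S^T A_S diagonal: [17, 22, 1].
trace = 17 + 22 + 1 = 40.

40


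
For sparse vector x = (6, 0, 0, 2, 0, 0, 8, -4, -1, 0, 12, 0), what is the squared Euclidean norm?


Non-zero entries: [(0, 6), (3, 2), (6, 8), (7, -4), (8, -1), (10, 12)]
Squares: [36, 4, 64, 16, 1, 144]
||x||_2^2 = sum = 265.

265


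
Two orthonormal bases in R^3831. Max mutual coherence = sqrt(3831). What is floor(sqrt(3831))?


61^2 = 3721 <= 3831 < 3844 = 62^2, so 61 <= sqrt(3831) < 62.
floor(sqrt(3831)) = 61.

61


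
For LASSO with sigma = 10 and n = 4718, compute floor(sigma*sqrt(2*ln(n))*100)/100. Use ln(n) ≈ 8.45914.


ln(4718) ≈ 8.45914.
2*ln(n) ≈ 16.91828.
sqrt(2*ln(n)) ≈ sqrt(16.91828) ≈ 4.113184.
lambda ≈ 10*4.113184 = 41.13184.
floor(lambda*100)/100 = 41.13.

41.13


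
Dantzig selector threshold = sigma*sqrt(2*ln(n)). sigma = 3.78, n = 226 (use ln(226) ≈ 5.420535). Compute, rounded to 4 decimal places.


ln(226) ≈ 5.420535.
2*ln(n) ≈ 10.84107.
sqrt(2*ln(n)) ≈ sqrt(10.84107) ≈ 3.292578.
threshold ≈ 3.78*3.292578 = 12.44594484 ≈ 12.4459.

12.4459


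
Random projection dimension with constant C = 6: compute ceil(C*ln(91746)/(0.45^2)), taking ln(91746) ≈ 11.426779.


ln(91746) ≈ 11.426779.
eps^2 = 0.45^2 = 0.2025.
C*ln(N)/eps^2 ≈ 6*11.426779/0.2025 ≈ 338.5712.
m = ceil(338.5712) = 339.

339


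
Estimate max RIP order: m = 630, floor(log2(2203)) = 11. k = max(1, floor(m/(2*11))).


floor(log2(2203)) = 11.
2*11 = 22.
m/(2*floor(log2(n))) = 630/22 ≈ 28.6364.
floor = 28.
k = max(1, 28) = 28.

28


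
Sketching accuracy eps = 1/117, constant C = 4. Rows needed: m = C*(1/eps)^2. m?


1/eps = 117.
(1/eps)^2 = 13689.
m = 4*13689 = 54756.

54756


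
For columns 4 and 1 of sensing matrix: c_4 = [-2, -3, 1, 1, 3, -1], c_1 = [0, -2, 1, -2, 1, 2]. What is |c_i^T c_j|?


Inner product: -2*0 + -3*-2 + 1*1 + 1*-2 + 3*1 + -1*2
Products: [0, 6, 1, -2, 3, -2]
Sum = 6.
|dot| = 6.

6


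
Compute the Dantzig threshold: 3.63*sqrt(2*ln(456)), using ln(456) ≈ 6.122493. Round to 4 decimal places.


ln(456) ≈ 6.122493.
2*ln(n) ≈ 12.244986.
sqrt(2*ln(n)) ≈ sqrt(12.244986) ≈ 3.499284.
threshold ≈ 3.63*3.499284 = 12.70240092 ≈ 12.7024.

12.7024


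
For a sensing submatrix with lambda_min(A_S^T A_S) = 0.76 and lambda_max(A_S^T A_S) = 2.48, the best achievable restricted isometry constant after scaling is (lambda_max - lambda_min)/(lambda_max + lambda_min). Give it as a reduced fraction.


lambda_max - lambda_min = 2.48 - 0.76 = 1.72.
lambda_max + lambda_min = 2.48 + 0.76 = 3.24.
delta = 1.72/3.24 = 172/324 = 43/81.

43/81


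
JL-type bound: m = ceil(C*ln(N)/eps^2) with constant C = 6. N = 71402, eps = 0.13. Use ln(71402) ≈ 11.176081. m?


ln(71402) ≈ 11.176081.
eps^2 = 0.13^2 = 0.0169.
C*ln(N)/eps^2 ≈ 6*11.176081/0.0169 ≈ 3967.8394.
m = ceil(3967.8394) = 3968.

3968


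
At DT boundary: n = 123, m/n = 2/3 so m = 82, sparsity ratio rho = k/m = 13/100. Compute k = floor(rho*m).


m = 2/3*123 = 82.
rho = 13/100.
rho*m = 13/100*82 = 10.66.
k = floor(10.66) = 10.

10


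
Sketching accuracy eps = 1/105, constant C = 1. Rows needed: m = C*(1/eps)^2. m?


1/eps = 105.
(1/eps)^2 = 11025.
m = 1*11025 = 11025.

11025


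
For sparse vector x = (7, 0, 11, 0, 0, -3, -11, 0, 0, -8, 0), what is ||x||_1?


Non-zero entries: [(0, 7), (2, 11), (5, -3), (6, -11), (9, -8)]
Absolute values: [7, 11, 3, 11, 8]
||x||_1 = sum = 40.

40


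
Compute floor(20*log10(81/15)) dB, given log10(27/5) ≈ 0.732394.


||x||/||e|| = 81/15 = 27/5.
log10(27/5) ≈ 0.732394.
20*log10(||x||/||e||) ≈ 20*0.732394 = 14.64788.
floor(14.64788) = 14.

14


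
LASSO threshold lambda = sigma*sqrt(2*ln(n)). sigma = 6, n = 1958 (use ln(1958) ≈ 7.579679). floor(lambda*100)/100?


ln(1958) ≈ 7.579679.
2*ln(n) ≈ 15.159358.
sqrt(2*ln(n)) ≈ sqrt(15.159358) ≈ 3.893502.
lambda ≈ 6*3.893502 = 23.361012.
floor(lambda*100)/100 = 23.36.

23.36


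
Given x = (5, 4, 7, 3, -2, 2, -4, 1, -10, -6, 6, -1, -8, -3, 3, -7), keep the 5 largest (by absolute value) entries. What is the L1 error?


Sorted |x_i| descending: [10, 8, 7, 7, 6, 6, 5, 4, 4, 3, 3, 3, 2, 2, 1, 1]
Keep top 5: [10, 8, 7, 7, 6]
Tail entries: [6, 5, 4, 4, 3, 3, 3, 2, 2, 1, 1]
L1 error = sum of tail = 34.

34


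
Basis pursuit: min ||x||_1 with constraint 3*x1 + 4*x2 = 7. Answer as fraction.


Axis intercepts:
  x1 = 7/3, x2 = 0: L1 = 7/3
  x1 = 0, x2 = 7/4: L1 = 7/4
x* = (0, 7/4)
||x*||_1 = 7/4.

7/4


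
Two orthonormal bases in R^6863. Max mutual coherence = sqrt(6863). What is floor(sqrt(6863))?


82^2 = 6724 <= 6863 < 6889 = 83^2, so 82 <= sqrt(6863) < 83.
floor(sqrt(6863)) = 82.

82


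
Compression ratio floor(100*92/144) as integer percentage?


100*m/n = 100*92/144 ≈ 63.8889.
floor = 63.

63


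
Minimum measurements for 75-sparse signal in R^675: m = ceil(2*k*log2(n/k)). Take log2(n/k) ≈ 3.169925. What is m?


log2(n/k) = log2(675/75) ≈ 3.169925.
2*k*log2(n/k) ≈ 2*75*3.169925 = 475.48875.
m = ceil(475.48875) = 476.

476


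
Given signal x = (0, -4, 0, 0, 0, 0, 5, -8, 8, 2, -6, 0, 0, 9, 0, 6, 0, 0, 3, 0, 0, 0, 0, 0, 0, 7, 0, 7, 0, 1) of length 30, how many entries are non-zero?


Non-zero positions: [1, 6, 7, 8, 9, 10, 13, 15, 18, 25, 27, 29].
Sparsity = 12.

12


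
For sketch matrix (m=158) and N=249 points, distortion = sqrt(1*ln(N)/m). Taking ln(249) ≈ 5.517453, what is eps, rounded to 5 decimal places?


ln(249) ≈ 5.517453.
1*ln(N)/m ≈ 1*5.517453/158 ≈ 0.03492059.
eps = sqrt(0.03492059) ≈ 0.1868705 ≈ 0.18687.

0.18687


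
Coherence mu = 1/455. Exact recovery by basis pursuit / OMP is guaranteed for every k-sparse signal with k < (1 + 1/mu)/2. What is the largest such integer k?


1/mu = 455.
1 + 1/mu = 456.
(1 + 1/mu)/2 = 228 is an integer and the inequality is strict, so k_max = 228 - 1 = 227.

227


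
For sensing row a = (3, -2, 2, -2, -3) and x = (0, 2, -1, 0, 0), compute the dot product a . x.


Non-zero terms: ['-2*2', '2*-1']
Products: [-4, -2]
y = sum = -6.

-6


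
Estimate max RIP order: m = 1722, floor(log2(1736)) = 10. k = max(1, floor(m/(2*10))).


floor(log2(1736)) = 10.
2*10 = 20.
m/(2*floor(log2(n))) = 1722/20 ≈ 86.1.
floor = 86.
k = max(1, 86) = 86.

86


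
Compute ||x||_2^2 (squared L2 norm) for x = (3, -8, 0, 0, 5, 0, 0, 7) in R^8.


Non-zero entries: [(0, 3), (1, -8), (4, 5), (7, 7)]
Squares: [9, 64, 25, 49]
||x||_2^2 = sum = 147.

147


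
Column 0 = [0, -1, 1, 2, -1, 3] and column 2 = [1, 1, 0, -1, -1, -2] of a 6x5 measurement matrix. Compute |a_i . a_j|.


Inner product: 0*1 + -1*1 + 1*0 + 2*-1 + -1*-1 + 3*-2
Products: [0, -1, 0, -2, 1, -6]
Sum = -8.
|dot| = 8.

8


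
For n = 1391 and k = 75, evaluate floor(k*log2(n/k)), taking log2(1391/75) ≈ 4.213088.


log2(n/k) = log2(1391/75) ≈ 4.213088.
k*log2(n/k) ≈ 75*4.213088 = 315.9816.
floor(315.9816) = 315.

315


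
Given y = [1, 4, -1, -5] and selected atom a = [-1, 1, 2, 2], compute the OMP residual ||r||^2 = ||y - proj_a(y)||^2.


a^T a = 10.
a^T y = -9.
coeff = -9/10 = -9/10.
||r||^2 = 349/10.

349/10


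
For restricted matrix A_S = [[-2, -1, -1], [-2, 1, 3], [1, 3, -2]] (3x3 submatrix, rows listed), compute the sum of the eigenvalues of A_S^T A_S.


Sum of eigenvalues of A_S^T A_S = trace(A_S^T A_S) = sum of squared column norms of A_S.
A_S^T A_S diagonal: [9, 11, 14].
trace = 9 + 11 + 14 = 34.

34


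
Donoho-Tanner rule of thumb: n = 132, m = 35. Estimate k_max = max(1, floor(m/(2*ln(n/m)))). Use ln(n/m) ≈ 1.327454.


n/m = 132/35.
ln(n/m) ≈ 1.327454.
2*ln(n/m) ≈ 2.654908.
m/(2*ln(n/m)) ≈ 35/2.654908 ≈ 13.1831.
floor = 13.
k_max = max(1, 13) = 13.

13


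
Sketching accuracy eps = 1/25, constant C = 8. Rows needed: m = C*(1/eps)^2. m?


1/eps = 25.
(1/eps)^2 = 625.
m = 8*625 = 5000.

5000


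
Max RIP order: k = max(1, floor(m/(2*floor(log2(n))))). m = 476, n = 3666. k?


floor(log2(3666)) = 11.
2*11 = 22.
m/(2*floor(log2(n))) = 476/22 ≈ 21.6364.
floor = 21.
k = max(1, 21) = 21.

21


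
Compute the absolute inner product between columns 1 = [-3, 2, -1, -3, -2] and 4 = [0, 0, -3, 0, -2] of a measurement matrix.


Inner product: -3*0 + 2*0 + -1*-3 + -3*0 + -2*-2
Products: [0, 0, 3, 0, 4]
Sum = 7.
|dot| = 7.

7


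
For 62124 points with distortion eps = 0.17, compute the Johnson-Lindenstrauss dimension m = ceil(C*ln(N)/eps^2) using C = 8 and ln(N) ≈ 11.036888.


ln(62124) ≈ 11.036888.
eps^2 = 0.17^2 = 0.0289.
C*ln(N)/eps^2 ≈ 8*11.036888/0.0289 ≈ 3055.1939.
m = ceil(3055.1939) = 3056.

3056


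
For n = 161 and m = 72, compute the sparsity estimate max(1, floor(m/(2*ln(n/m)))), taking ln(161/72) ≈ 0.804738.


n/m = 161/72.
ln(n/m) ≈ 0.804738.
2*ln(n/m) ≈ 1.609476.
m/(2*ln(n/m)) ≈ 72/1.609476 ≈ 44.7351.
floor = 44.
k_max = max(1, 44) = 44.

44


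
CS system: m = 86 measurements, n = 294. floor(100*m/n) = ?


100*m/n = 100*86/294 ≈ 29.2517.
floor = 29.

29


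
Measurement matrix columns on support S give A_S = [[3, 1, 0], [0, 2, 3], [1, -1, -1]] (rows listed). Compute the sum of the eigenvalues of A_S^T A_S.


Sum of eigenvalues of A_S^T A_S = trace(A_S^T A_S) = sum of squared column norms of A_S.
A_S^T A_S diagonal: [10, 6, 10].
trace = 10 + 6 + 10 = 26.

26


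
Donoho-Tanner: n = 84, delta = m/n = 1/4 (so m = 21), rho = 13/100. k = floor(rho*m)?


m = 1/4*84 = 21.
rho = 13/100.
rho*m = 13/100*21 = 2.73.
k = floor(2.73) = 2.

2


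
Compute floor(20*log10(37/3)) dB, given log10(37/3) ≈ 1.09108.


||x||/||e|| = 37/3.
log10(37/3) ≈ 1.09108.
20*log10(||x||/||e||) ≈ 20*1.09108 = 21.8216.
floor(21.8216) = 21.

21


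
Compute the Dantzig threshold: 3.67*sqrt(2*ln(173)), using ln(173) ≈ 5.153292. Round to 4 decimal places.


ln(173) ≈ 5.153292.
2*ln(n) ≈ 10.306584.
sqrt(2*ln(n)) ≈ sqrt(10.306584) ≈ 3.210387.
threshold ≈ 3.67*3.210387 = 11.78212029 ≈ 11.7821.

11.7821


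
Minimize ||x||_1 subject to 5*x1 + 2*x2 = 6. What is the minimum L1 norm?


Axis intercepts:
  x1 = 6/5, x2 = 0: L1 = 6/5
  x1 = 0, x2 = 3: L1 = 3
x* = (6/5, 0)
||x*||_1 = 6/5.

6/5


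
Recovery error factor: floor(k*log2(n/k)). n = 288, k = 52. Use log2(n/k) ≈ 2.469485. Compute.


log2(n/k) = log2(288/52) ≈ 2.469485.
k*log2(n/k) ≈ 52*2.469485 = 128.41322.
floor(128.41322) = 128.

128


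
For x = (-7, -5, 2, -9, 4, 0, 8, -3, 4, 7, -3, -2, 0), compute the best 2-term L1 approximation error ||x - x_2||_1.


Sorted |x_i| descending: [9, 8, 7, 7, 5, 4, 4, 3, 3, 2, 2, 0, 0]
Keep top 2: [9, 8]
Tail entries: [7, 7, 5, 4, 4, 3, 3, 2, 2, 0, 0]
L1 error = sum of tail = 37.

37


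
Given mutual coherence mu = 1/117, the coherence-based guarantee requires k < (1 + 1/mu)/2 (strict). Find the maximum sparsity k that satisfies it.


1/mu = 117.
1 + 1/mu = 118.
(1 + 1/mu)/2 = 59 is an integer and the inequality is strict, so k_max = 59 - 1 = 58.

58


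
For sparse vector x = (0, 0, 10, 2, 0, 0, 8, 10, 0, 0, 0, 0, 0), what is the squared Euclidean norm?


Non-zero entries: [(2, 10), (3, 2), (6, 8), (7, 10)]
Squares: [100, 4, 64, 100]
||x||_2^2 = sum = 268.

268


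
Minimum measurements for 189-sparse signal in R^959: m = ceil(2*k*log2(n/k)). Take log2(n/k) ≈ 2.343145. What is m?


log2(n/k) = log2(959/189) ≈ 2.343145.
2*k*log2(n/k) ≈ 2*189*2.343145 = 885.70881.
m = ceil(885.70881) = 886.

886


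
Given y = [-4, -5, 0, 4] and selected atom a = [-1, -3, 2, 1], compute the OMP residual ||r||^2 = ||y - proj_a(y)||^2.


a^T a = 15.
a^T y = 23.
coeff = 23/15 = 23/15.
||r||^2 = 326/15.

326/15


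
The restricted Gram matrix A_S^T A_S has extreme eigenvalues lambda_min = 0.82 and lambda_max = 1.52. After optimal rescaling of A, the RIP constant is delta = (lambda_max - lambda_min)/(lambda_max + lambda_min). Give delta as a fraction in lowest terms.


lambda_max - lambda_min = 1.52 - 0.82 = 0.70.
lambda_max + lambda_min = 1.52 + 0.82 = 2.34.
delta = 0.70/2.34 = 70/234 = 35/117.

35/117


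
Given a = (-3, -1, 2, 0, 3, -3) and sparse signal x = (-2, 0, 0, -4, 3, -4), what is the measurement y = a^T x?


Non-zero terms: ['-3*-2', '0*-4', '3*3', '-3*-4']
Products: [6, 0, 9, 12]
y = sum = 27.

27


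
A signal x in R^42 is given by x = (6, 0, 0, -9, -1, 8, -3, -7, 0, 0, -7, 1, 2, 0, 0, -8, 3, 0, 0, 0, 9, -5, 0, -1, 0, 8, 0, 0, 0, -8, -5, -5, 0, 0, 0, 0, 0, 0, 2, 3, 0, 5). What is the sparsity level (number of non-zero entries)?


Non-zero positions: [0, 3, 4, 5, 6, 7, 10, 11, 12, 15, 16, 20, 21, 23, 25, 29, 30, 31, 38, 39, 41].
Sparsity = 21.

21


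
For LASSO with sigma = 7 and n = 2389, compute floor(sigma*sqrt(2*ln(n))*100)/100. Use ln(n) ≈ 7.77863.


ln(2389) ≈ 7.77863.
2*ln(n) ≈ 15.55726.
sqrt(2*ln(n)) ≈ sqrt(15.55726) ≈ 3.944269.
lambda ≈ 7*3.944269 = 27.609883.
floor(lambda*100)/100 = 27.60.

27.60


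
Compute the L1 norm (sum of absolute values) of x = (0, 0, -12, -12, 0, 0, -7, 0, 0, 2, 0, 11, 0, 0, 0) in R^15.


Non-zero entries: [(2, -12), (3, -12), (6, -7), (9, 2), (11, 11)]
Absolute values: [12, 12, 7, 2, 11]
||x||_1 = sum = 44.

44


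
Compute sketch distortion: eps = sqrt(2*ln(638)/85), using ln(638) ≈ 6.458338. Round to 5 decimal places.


ln(638) ≈ 6.458338.
2*ln(N)/m ≈ 2*6.458338/85 ≈ 0.15196089.
eps = sqrt(0.15196089) ≈ 0.3898216 ≈ 0.38982.

0.38982


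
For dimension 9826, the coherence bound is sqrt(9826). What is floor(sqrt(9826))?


99^2 = 9801 <= 9826 < 10000 = 100^2, so 99 <= sqrt(9826) < 100.
floor(sqrt(9826)) = 99.

99


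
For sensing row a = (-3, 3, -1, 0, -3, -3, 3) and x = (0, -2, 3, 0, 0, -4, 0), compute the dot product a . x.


Non-zero terms: ['3*-2', '-1*3', '-3*-4']
Products: [-6, -3, 12]
y = sum = 3.

3


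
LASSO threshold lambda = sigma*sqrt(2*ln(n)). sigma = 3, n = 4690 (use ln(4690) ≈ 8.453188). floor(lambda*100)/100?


ln(4690) ≈ 8.453188.
2*ln(n) ≈ 16.906376.
sqrt(2*ln(n)) ≈ sqrt(16.906376) ≈ 4.111736.
lambda ≈ 3*4.111736 = 12.335208.
floor(lambda*100)/100 = 12.33.

12.33


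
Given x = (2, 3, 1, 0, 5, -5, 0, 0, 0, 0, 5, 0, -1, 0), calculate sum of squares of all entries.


Non-zero entries: [(0, 2), (1, 3), (2, 1), (4, 5), (5, -5), (10, 5), (12, -1)]
Squares: [4, 9, 1, 25, 25, 25, 1]
||x||_2^2 = sum = 90.

90


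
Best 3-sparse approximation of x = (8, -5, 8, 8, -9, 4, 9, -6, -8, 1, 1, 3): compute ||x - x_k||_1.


Sorted |x_i| descending: [9, 9, 8, 8, 8, 8, 6, 5, 4, 3, 1, 1]
Keep top 3: [9, 9, 8]
Tail entries: [8, 8, 8, 6, 5, 4, 3, 1, 1]
L1 error = sum of tail = 44.

44


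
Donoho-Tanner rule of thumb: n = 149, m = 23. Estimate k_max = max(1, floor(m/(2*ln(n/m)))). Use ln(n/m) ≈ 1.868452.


n/m = 149/23.
ln(n/m) ≈ 1.868452.
2*ln(n/m) ≈ 3.736904.
m/(2*ln(n/m)) ≈ 23/3.736904 ≈ 6.1548.
floor = 6.
k_max = max(1, 6) = 6.

6


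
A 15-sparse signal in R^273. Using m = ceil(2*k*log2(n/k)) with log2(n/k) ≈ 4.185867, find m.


log2(n/k) = log2(273/15) ≈ 4.185867.
2*k*log2(n/k) ≈ 2*15*4.185867 = 125.57601.
m = ceil(125.57601) = 126.

126


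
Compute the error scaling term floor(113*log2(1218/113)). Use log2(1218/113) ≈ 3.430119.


log2(n/k) = log2(1218/113) ≈ 3.430119.
k*log2(n/k) ≈ 113*3.430119 = 387.603447.
floor(387.603447) = 387.

387


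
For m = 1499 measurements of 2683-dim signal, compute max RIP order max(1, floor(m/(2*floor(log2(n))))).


floor(log2(2683)) = 11.
2*11 = 22.
m/(2*floor(log2(n))) = 1499/22 ≈ 68.1364.
floor = 68.
k = max(1, 68) = 68.

68


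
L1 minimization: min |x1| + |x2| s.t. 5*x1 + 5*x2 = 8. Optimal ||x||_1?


Axis intercepts:
  x1 = 8/5, x2 = 0: L1 = 8/5
  x1 = 0, x2 = 8/5: L1 = 8/5
x* = (8/5, 0)
||x*||_1 = 8/5.

8/5


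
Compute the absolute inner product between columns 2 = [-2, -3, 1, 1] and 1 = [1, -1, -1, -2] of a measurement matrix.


Inner product: -2*1 + -3*-1 + 1*-1 + 1*-2
Products: [-2, 3, -1, -2]
Sum = -2.
|dot| = 2.

2


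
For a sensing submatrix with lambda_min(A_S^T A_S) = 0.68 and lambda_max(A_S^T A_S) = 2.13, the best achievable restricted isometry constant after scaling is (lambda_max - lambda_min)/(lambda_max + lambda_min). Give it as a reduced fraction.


lambda_max - lambda_min = 2.13 - 0.68 = 1.45.
lambda_max + lambda_min = 2.13 + 0.68 = 2.81.
delta = 1.45/2.81 = 145/281.

145/281


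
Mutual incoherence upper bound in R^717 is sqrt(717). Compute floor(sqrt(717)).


26^2 = 676 <= 717 < 729 = 27^2, so 26 <= sqrt(717) < 27.
floor(sqrt(717)) = 26.

26


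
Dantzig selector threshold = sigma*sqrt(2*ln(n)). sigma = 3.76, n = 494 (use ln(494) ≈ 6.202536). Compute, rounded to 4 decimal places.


ln(494) ≈ 6.202536.
2*ln(n) ≈ 12.405072.
sqrt(2*ln(n)) ≈ sqrt(12.405072) ≈ 3.522083.
threshold ≈ 3.76*3.522083 = 13.24303208 ≈ 13.2430.

13.2430


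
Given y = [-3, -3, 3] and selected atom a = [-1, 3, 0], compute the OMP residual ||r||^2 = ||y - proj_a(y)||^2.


a^T a = 10.
a^T y = -6.
coeff = -6/10 = -3/5.
||r||^2 = 117/5.

117/5


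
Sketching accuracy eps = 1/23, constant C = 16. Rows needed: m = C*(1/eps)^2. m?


1/eps = 23.
(1/eps)^2 = 529.
m = 16*529 = 8464.

8464


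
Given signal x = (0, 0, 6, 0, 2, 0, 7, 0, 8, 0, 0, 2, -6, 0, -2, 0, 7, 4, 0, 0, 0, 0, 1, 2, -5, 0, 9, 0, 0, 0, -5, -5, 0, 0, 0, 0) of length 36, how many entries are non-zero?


Non-zero positions: [2, 4, 6, 8, 11, 12, 14, 16, 17, 22, 23, 24, 26, 30, 31].
Sparsity = 15.

15


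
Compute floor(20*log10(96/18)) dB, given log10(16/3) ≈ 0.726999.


||x||/||e|| = 96/18 = 16/3.
log10(16/3) ≈ 0.726999.
20*log10(||x||/||e||) ≈ 20*0.726999 = 14.53998.
floor(14.53998) = 14.

14


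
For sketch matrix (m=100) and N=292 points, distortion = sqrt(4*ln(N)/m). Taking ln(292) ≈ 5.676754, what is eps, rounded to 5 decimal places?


ln(292) ≈ 5.676754.
4*ln(N)/m ≈ 4*5.676754/100 ≈ 0.22707016.
eps = sqrt(0.22707016) ≈ 0.4765188 ≈ 0.47652.

0.47652


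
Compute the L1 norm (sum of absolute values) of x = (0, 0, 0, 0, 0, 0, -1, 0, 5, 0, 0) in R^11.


Non-zero entries: [(6, -1), (8, 5)]
Absolute values: [1, 5]
||x||_1 = sum = 6.

6


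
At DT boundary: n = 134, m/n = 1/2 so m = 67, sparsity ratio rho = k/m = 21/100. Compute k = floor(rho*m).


m = 1/2*134 = 67.
rho = 21/100.
rho*m = 21/100*67 = 14.07.
k = floor(14.07) = 14.

14


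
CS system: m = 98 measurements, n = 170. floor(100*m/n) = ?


100*m/n = 100*98/170 ≈ 57.6471.
floor = 57.

57


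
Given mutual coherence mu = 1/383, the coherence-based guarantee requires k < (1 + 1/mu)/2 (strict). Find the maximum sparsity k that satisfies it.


1/mu = 383.
1 + 1/mu = 384.
(1 + 1/mu)/2 = 192 is an integer and the inequality is strict, so k_max = 192 - 1 = 191.

191


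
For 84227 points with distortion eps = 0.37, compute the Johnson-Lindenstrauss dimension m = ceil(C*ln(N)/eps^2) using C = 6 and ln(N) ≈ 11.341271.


ln(84227) ≈ 11.341271.
eps^2 = 0.37^2 = 0.1369.
C*ln(N)/eps^2 ≈ 6*11.341271/0.1369 ≈ 497.0608.
m = ceil(497.0608) = 498.

498


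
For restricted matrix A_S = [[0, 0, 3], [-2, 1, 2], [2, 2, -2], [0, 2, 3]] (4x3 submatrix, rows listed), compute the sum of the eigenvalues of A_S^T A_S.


Sum of eigenvalues of A_S^T A_S = trace(A_S^T A_S) = sum of squared column norms of A_S.
A_S^T A_S diagonal: [8, 9, 26].
trace = 8 + 9 + 26 = 43.

43


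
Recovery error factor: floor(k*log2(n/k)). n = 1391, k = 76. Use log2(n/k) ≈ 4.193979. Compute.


log2(n/k) = log2(1391/76) ≈ 4.193979.
k*log2(n/k) ≈ 76*4.193979 = 318.742404.
floor(318.742404) = 318.

318


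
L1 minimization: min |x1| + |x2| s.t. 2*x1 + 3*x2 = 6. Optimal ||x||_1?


Axis intercepts:
  x1 = 3, x2 = 0: L1 = 3
  x1 = 0, x2 = 2: L1 = 2
x* = (0, 2)
||x*||_1 = 2.

2


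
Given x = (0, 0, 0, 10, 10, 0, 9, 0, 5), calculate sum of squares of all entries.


Non-zero entries: [(3, 10), (4, 10), (6, 9), (8, 5)]
Squares: [100, 100, 81, 25]
||x||_2^2 = sum = 306.

306


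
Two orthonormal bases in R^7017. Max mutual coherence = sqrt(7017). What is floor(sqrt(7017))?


83^2 = 6889 <= 7017 < 7056 = 84^2, so 83 <= sqrt(7017) < 84.
floor(sqrt(7017)) = 83.

83


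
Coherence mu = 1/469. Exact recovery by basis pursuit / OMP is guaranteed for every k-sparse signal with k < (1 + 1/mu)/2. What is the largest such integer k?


1/mu = 469.
1 + 1/mu = 470.
(1 + 1/mu)/2 = 235 is an integer and the inequality is strict, so k_max = 235 - 1 = 234.

234


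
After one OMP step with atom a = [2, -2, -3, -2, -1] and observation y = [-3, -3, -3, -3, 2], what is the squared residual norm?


a^T a = 22.
a^T y = 13.
coeff = 13/22 = 13/22.
||r||^2 = 711/22.

711/22


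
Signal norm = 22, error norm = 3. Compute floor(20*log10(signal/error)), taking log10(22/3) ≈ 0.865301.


||x||/||e|| = 22/3.
log10(22/3) ≈ 0.865301.
20*log10(||x||/||e||) ≈ 20*0.865301 = 17.30602.
floor(17.30602) = 17.

17


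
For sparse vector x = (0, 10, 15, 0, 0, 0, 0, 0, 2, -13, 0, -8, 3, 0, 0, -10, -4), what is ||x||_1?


Non-zero entries: [(1, 10), (2, 15), (8, 2), (9, -13), (11, -8), (12, 3), (15, -10), (16, -4)]
Absolute values: [10, 15, 2, 13, 8, 3, 10, 4]
||x||_1 = sum = 65.

65


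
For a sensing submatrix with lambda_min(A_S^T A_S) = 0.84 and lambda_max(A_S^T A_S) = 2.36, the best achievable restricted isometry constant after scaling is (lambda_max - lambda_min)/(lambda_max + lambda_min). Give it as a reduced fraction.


lambda_max - lambda_min = 2.36 - 0.84 = 1.52.
lambda_max + lambda_min = 2.36 + 0.84 = 3.20.
delta = 1.52/3.20 = 152/320 = 19/40.

19/40


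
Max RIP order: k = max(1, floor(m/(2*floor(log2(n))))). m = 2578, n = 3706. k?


floor(log2(3706)) = 11.
2*11 = 22.
m/(2*floor(log2(n))) = 2578/22 ≈ 117.1818.
floor = 117.
k = max(1, 117) = 117.

117


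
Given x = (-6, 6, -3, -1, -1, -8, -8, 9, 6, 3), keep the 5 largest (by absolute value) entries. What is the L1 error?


Sorted |x_i| descending: [9, 8, 8, 6, 6, 6, 3, 3, 1, 1]
Keep top 5: [9, 8, 8, 6, 6]
Tail entries: [6, 3, 3, 1, 1]
L1 error = sum of tail = 14.

14


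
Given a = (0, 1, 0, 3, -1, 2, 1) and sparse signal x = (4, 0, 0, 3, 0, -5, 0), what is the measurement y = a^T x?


Non-zero terms: ['0*4', '3*3', '2*-5']
Products: [0, 9, -10]
y = sum = -1.

-1


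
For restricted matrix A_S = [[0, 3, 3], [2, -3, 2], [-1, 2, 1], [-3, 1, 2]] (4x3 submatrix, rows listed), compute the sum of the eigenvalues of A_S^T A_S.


Sum of eigenvalues of A_S^T A_S = trace(A_S^T A_S) = sum of squared column norms of A_S.
A_S^T A_S diagonal: [14, 23, 18].
trace = 14 + 23 + 18 = 55.

55


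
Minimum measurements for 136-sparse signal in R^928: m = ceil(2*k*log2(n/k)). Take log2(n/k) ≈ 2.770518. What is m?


log2(n/k) = log2(928/136) ≈ 2.770518.
2*k*log2(n/k) ≈ 2*136*2.770518 = 753.580896.
m = ceil(753.580896) = 754.

754


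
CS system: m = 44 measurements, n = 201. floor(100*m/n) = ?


100*m/n = 100*44/201 ≈ 21.8905.
floor = 21.

21


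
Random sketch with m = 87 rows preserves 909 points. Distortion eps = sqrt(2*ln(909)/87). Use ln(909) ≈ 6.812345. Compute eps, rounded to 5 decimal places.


ln(909) ≈ 6.812345.
2*ln(N)/m ≈ 2*6.812345/87 ≈ 0.15660563.
eps = sqrt(0.15660563) ≈ 0.3957343 ≈ 0.39573.

0.39573
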